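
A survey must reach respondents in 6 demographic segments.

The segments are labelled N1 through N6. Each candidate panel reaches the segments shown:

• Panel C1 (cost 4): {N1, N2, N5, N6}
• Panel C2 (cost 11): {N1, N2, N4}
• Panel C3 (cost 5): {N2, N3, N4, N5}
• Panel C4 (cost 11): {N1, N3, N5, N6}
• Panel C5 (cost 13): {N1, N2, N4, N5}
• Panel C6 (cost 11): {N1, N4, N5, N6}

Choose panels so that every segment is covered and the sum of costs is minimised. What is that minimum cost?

C1, C3 together cover every segment (C1 ∪ C3 = {N1, N2, N3, N4, N5, N6}); total cost 4 + 5 = 9.
No covering selection has total cost below 9.

9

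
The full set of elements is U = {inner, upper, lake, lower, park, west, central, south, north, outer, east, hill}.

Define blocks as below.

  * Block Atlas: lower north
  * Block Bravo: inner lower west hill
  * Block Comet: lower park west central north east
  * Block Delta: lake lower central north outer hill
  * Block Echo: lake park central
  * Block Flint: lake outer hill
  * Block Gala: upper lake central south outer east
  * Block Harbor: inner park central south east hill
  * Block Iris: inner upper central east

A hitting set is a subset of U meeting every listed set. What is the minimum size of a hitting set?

The 3 elements {lower, central, hill} hit every block.
The blocks Atlas, Flint, Iris are pairwise disjoint, so any hitting set needs a separate element for each — at least 3. Hence 3 is optimal.

3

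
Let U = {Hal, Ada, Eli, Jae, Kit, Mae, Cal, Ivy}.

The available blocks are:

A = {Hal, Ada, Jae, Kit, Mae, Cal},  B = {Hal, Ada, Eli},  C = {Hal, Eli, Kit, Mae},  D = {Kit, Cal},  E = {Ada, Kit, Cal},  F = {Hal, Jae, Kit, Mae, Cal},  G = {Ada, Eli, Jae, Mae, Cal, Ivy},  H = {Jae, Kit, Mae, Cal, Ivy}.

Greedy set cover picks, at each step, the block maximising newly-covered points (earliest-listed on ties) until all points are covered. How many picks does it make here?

Greedy: pick A (covers 6 new) → pick G (covers 2 new). Total picks: 2.

2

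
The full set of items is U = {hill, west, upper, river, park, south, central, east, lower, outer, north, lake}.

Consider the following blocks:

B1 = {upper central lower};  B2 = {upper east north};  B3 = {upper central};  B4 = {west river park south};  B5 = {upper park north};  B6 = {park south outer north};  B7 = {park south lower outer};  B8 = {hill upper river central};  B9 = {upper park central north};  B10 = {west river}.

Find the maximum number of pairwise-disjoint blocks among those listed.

B3, B7, B10 are pairwise disjoint (B3={upper,central}; B7={park,south,lower,outer}; B10={west,river}).
Every remaining block overlaps one of these, and no 4 of the listed blocks are pairwise disjoint, so 3 is the maximum.

3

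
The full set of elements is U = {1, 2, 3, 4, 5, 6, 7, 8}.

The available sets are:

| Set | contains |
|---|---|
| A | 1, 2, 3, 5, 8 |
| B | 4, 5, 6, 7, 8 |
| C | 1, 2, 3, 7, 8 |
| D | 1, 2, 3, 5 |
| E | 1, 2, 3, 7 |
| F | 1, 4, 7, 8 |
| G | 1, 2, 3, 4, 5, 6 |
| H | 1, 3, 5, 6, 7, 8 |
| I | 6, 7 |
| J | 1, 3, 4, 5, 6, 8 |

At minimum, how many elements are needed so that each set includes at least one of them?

Take T = {5, 7}. Each listed set contains at least one of these, so T is a hitting set of size 2.
The sets D, I are pairwise disjoint, so any hitting set needs a separate element for each — at least 2. Hence 2 is optimal.

2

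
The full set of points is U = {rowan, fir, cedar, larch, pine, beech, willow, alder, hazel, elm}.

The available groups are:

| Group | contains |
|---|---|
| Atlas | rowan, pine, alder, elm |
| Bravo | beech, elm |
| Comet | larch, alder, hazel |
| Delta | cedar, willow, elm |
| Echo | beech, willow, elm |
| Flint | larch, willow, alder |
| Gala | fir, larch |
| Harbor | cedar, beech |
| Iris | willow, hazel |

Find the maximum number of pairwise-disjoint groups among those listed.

Atlas, Gala, Harbor, Iris are pairwise disjoint (Atlas={rowan,pine,alder,elm}; Gala={fir,larch}; Harbor={cedar,beech}; Iris={willow,hazel}).
Every remaining group overlaps one of these, and no 5 of the listed groups are pairwise disjoint, so 4 is the maximum.

4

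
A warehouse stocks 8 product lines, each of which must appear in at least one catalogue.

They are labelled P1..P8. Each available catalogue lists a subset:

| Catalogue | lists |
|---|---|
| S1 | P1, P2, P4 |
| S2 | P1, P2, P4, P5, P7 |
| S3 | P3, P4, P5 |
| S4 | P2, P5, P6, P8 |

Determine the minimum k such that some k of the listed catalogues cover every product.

Take {S2, S3, S4}. Their union is {P1, P2, P3, P4, P5, P6, P7, P8}, which is all 8 products.
Only S3 contains P3, so S3 is forced; the remaining 5 products need at least 2 more catalogues (each remaining catalogue adds at most 3) — so at least 3 catalogues are needed, and 3 is optimal.

3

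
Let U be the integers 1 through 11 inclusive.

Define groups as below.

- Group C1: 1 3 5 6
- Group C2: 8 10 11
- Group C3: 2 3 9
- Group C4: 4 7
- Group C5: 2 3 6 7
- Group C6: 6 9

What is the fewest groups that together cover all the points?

4

C1 and C2 and C3 and C4 together: C1 ∪ C2 ∪ C3 ∪ C4 = {1, 2, 3, 4, 5, 6, 7, 8, 9, 10, 11} — every point is covered.
Only C1 contains 1, so C1 is forced; the remaining 7 points need at least 3 more groups (each remaining group adds at most 3) — so at least 4 groups are needed, and 4 is optimal.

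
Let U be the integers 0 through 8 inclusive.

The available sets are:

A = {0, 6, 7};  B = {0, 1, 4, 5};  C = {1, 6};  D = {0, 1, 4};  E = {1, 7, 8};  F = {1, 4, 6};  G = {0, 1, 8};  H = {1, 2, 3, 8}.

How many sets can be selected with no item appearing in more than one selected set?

2

A, H are pairwise disjoint (A={0,6,7}; H={1,2,3,8}).
Every remaining set overlaps one of these, and no 3 of the listed sets are pairwise disjoint, so 2 is the maximum.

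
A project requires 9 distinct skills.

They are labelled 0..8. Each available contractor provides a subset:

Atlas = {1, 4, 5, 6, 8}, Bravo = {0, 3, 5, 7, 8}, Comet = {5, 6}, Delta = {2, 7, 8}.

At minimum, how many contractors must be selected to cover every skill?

Take {Atlas, Bravo, Delta}. Their union is {0, 1, 2, 3, 4, 5, 6, 7, 8}, which is all 9 skills.
Only Bravo contains 0, so Bravo is forced; the remaining 4 skills need at least 2 more contractors (each remaining contractor adds at most 3) — so at least 3 contractors are needed, and 3 is optimal.

3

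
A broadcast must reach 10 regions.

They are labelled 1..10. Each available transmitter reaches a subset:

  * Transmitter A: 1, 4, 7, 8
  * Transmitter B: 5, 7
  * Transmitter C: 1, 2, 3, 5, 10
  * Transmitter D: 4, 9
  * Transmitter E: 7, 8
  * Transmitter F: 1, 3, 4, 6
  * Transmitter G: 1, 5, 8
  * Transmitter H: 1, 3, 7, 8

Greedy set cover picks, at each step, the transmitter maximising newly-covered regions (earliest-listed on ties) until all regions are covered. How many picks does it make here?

Greedy: pick C (covers 5 new) → pick A (covers 3 new) → pick D (covers 1 new) → pick F (covers 1 new). Total picks: 4.

4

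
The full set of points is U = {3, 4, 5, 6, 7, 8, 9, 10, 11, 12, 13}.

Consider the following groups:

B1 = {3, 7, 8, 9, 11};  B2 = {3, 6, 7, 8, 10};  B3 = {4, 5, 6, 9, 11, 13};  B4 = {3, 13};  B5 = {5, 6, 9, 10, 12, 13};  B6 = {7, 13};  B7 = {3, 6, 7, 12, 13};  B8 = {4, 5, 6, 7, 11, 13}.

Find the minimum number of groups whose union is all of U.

B1, B3, and B5 cover everything between them: the union {3, 4, 5, 6, 7, 8, 9, 10, 11, 12, 13} is all of U.
No 2 of the 8 groups cover everything (all 28 combinations miss at least one point), so 3 is optimal.

3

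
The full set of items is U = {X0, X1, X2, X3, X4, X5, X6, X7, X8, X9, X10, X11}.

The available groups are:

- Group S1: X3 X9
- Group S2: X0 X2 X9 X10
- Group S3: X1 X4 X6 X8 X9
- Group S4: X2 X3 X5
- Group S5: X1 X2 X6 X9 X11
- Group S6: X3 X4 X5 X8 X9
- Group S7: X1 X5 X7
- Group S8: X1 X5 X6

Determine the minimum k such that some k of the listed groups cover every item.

Take {S2, S5, S6, S7}. Their union is {X0, X1, X2, X3, X4, X5, X6, X7, X8, X9, X10, X11}, which is all 12 items.
Only S7 contains X7, so S7 is forced; the remaining 9 items need at least 3 more groups (each remaining group adds at most 4) — so at least 4 groups are needed, and 4 is optimal.

4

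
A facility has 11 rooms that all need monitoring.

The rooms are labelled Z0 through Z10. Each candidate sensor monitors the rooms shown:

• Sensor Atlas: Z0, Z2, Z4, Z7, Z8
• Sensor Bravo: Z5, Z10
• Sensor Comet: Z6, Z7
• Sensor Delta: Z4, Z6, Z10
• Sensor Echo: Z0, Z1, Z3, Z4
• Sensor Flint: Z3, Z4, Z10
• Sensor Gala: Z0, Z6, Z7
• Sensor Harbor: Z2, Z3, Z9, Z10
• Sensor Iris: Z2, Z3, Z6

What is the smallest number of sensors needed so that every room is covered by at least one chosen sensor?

Atlas and Bravo and Echo and Harbor and Iris together: Atlas ∪ Bravo ∪ Echo ∪ Harbor ∪ Iris = {Z0, Z1, Z2, Z3, Z4, Z5, Z6, Z7, Z8, Z9, Z10} — every room is covered.
No 4 of the 9 sensors cover everything (all 126 combinations miss at least one room), so 5 is optimal.

5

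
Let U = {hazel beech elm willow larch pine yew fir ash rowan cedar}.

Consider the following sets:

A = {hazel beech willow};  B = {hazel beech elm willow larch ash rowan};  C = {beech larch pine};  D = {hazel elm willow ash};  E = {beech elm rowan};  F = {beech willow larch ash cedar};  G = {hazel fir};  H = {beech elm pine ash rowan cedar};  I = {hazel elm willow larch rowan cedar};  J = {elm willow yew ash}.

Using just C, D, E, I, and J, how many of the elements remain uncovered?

1

Union of C, D, E, I, J = {hazel, beech, elm, willow, larch, pine, yew, ash, rowan, cedar}.
Not covered: fir — 1 element.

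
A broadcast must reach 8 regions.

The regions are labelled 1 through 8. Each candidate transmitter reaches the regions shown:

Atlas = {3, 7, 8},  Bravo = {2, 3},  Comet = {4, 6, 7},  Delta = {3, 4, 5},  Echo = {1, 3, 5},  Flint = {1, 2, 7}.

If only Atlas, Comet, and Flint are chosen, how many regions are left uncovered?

1

Union of Atlas, Comet, Flint = {1, 2, 3, 4, 6, 7, 8}.
Not covered: 5 — 1 region.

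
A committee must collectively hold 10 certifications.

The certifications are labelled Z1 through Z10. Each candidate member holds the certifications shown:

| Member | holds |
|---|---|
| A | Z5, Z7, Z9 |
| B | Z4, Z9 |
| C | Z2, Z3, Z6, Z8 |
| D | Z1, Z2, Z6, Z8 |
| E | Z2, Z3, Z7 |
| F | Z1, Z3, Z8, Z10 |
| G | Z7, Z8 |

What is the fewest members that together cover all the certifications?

4

Take {A, B, D, F}. Their union is {Z1, Z2, Z3, Z4, Z5, Z6, Z7, Z8, Z9, Z10}, which is all 10 certifications.
No 3 of the 7 members cover everything (all 35 combinations miss at least one certification), so 4 is optimal.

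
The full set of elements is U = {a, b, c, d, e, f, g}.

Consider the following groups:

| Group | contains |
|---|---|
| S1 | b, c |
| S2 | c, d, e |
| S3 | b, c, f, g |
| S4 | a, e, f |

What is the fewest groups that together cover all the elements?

Take {S2, S3, S4}. Their union is {a, b, c, d, e, f, g}, which is all 7 elements.
Only S4 contains a, so S4 is forced; the remaining 4 elements need at least 2 more groups (each remaining group adds at most 3) — so at least 3 groups are needed, and 3 is optimal.

3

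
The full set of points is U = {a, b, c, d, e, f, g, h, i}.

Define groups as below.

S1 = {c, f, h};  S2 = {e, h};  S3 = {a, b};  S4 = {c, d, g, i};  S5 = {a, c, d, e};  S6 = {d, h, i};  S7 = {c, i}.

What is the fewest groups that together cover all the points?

Take {S1, S2, S3, S4}. Their union is {a, b, c, d, e, f, g, h, i}, which is all 9 points.
Only S4 contains g, so S4 is forced; the remaining 5 points need at least 3 more groups (each remaining group adds at most 2) — so at least 4 groups are needed, and 4 is optimal.

4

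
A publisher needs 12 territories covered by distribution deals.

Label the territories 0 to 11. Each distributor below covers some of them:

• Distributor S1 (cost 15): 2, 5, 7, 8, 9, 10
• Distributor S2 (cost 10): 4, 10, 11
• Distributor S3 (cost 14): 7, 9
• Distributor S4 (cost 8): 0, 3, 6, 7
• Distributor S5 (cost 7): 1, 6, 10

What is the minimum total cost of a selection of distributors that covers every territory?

40

S1, S2, S4, S5 together cover every territory (S1 ∪ S2 ∪ S4 ∪ S5 = {0, 1, 2, 3, 4, 5, 6, 7, 8, 9, 10, 11}); total cost 15 + 10 + 8 + 7 = 40.
No covering selection has total cost below 40.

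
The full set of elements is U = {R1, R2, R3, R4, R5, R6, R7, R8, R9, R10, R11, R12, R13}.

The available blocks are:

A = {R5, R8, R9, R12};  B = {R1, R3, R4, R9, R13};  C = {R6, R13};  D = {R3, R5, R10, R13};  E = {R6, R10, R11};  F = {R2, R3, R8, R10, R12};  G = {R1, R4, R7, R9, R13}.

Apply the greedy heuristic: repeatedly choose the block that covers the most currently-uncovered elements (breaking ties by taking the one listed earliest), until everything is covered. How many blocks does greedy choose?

5

Greedy: pick B (covers 5 new) → pick F (covers 4 new) → pick E (covers 2 new) → pick A (covers 1 new) → pick G (covers 1 new). Total picks: 5.
(The true minimum cover uses only 4 blocks, so greedy is not optimal here.)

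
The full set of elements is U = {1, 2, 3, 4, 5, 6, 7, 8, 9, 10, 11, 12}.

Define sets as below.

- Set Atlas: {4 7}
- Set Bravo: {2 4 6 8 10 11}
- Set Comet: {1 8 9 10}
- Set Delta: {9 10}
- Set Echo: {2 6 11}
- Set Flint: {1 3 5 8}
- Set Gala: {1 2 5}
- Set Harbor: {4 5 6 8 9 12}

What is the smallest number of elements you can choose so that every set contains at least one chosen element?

Take H = {2, 4, 8, 9}. Each listed set contains at least one of these, so H is a hitting set of size 4.
The sets Atlas, Delta, Echo, Flint are pairwise disjoint, so any hitting set needs a separate element for each — at least 4. Hence 4 is optimal.

4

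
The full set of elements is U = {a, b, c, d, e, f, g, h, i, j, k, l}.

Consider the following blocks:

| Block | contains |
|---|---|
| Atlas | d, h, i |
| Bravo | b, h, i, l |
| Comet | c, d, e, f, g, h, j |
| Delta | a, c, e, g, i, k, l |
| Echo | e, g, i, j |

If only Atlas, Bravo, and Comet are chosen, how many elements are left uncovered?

2

Union of Atlas, Bravo, Comet = {b, c, d, e, f, g, h, i, j, l}.
Not covered: a, k — 2 elements.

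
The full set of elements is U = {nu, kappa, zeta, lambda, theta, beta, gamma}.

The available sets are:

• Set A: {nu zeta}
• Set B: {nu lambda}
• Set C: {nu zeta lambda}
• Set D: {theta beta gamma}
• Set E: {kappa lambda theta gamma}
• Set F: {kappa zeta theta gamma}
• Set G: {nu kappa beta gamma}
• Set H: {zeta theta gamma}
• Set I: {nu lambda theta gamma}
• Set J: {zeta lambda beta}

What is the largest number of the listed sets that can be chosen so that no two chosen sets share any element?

A, D are pairwise disjoint (A={nu,zeta}; D={theta,beta,gamma}).
Every remaining set overlaps one of these, and no 3 of the listed sets are pairwise disjoint, so 2 is the maximum.

2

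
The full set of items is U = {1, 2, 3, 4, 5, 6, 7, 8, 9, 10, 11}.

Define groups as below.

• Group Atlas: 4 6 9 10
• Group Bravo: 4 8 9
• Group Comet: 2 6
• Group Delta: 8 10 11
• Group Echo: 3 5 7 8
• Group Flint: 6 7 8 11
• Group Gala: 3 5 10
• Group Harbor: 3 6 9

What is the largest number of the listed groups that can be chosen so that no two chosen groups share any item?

Bravo, Comet, Gala are pairwise disjoint (Bravo={4,8,9}; Comet={2,6}; Gala={3,5,10}).
Every remaining group overlaps one of these, and no 4 of the listed groups are pairwise disjoint, so 3 is the maximum.

3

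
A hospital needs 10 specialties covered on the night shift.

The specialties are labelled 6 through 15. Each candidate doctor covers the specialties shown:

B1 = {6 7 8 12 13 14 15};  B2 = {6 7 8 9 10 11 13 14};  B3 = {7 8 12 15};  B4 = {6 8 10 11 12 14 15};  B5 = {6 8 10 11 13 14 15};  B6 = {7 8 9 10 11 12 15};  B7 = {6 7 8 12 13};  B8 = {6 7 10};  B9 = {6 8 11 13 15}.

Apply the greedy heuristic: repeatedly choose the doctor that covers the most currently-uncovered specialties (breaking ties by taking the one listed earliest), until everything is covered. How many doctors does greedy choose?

2

Greedy: pick B2 (covers 8 new) → pick B1 (covers 2 new). Total picks: 2.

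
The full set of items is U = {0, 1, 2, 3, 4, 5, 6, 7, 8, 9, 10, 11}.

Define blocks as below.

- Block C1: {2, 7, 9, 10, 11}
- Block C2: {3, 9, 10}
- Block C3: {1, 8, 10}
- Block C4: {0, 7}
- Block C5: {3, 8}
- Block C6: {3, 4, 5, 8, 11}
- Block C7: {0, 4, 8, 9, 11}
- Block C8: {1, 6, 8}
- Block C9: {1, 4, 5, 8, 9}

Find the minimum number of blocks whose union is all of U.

4

Take {C1, C4, C6, C8}. Their union is {0, 1, 2, 3, 4, 5, 6, 7, 8, 9, 10, 11}, which is all 12 items.
No 3 of the 9 blocks cover everything (all 84 combinations miss at least one item), so 4 is optimal.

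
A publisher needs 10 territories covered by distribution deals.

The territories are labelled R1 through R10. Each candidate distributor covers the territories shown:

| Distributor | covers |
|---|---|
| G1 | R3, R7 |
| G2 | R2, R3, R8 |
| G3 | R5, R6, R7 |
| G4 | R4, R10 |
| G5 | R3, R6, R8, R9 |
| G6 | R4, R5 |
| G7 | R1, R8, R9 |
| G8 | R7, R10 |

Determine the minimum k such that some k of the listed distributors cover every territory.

4

Take {G2, G3, G4, G7}. Their union is {R1, R2, R3, R4, R5, R6, R7, R8, R9, R10}, which is all 10 territories.
Only G7 contains R1, so G7 is forced; the remaining 7 territories need at least 3 more distributors (each remaining distributor adds at most 3) — so at least 4 distributors are needed, and 4 is optimal.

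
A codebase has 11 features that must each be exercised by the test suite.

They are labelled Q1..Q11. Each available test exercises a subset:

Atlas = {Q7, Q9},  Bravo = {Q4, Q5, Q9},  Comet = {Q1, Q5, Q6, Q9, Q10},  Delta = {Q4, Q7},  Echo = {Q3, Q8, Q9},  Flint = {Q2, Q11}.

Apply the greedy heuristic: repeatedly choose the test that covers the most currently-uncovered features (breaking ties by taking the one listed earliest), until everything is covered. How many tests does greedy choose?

Greedy: pick Comet (covers 5 new) → pick Delta (covers 2 new) → pick Echo (covers 2 new) → pick Flint (covers 2 new). Total picks: 4.

4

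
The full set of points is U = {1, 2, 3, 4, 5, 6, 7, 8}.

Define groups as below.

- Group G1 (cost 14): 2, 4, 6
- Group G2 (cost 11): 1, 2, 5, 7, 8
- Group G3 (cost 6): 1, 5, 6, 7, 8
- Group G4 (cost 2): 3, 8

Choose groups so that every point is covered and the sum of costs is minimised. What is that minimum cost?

22

G1, G3, G4 together cover every point (G1 ∪ G3 ∪ G4 = {1, 2, 3, 4, 5, 6, 7, 8}); total cost 14 + 6 + 2 = 22.
No covering selection has total cost below 22.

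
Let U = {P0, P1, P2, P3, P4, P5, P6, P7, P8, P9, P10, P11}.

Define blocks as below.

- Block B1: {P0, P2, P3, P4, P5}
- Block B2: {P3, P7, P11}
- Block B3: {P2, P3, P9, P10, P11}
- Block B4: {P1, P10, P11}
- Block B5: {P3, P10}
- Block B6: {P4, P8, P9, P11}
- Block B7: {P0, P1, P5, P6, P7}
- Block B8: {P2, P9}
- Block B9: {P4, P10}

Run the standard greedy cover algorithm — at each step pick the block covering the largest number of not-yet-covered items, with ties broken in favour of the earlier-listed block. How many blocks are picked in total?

4

Greedy: pick B1 (covers 5 new) → pick B3 (covers 3 new) → pick B7 (covers 3 new) → pick B6 (covers 1 new). Total picks: 4.
(The true minimum cover uses only 3 blocks, so greedy is not optimal here.)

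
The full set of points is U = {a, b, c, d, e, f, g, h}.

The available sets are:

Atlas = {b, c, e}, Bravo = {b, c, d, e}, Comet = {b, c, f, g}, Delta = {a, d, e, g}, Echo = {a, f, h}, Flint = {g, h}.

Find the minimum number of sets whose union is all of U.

Atlas and Delta and Echo together: Atlas ∪ Delta ∪ Echo = {a, b, c, d, e, f, g, h} — every point is covered.
No 2 of the 6 sets cover everything (all 15 combinations miss at least one point), so 3 is optimal.

3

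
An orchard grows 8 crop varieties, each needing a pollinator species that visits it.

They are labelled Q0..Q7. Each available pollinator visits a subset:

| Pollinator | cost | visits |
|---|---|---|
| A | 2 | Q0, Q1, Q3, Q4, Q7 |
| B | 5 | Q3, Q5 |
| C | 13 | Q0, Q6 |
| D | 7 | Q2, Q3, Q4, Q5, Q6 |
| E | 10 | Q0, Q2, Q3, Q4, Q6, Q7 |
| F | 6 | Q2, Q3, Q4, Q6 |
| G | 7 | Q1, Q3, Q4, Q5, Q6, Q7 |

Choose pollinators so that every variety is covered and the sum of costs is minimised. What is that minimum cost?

A, D together cover every variety (A ∪ D = {Q0, Q1, Q2, Q3, Q4, Q5, Q6, Q7}); total cost 2 + 7 = 9.
No covering selection has total cost below 9.

9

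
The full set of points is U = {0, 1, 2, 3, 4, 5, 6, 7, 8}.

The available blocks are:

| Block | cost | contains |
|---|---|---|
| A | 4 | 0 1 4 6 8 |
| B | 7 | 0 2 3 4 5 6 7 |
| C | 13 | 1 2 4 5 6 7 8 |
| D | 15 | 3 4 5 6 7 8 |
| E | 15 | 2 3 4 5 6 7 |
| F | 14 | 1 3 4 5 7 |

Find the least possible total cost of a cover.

11

A, B together cover every point (A ∪ B = {0, 1, 2, 3, 4, 5, 6, 7, 8}); total cost 4 + 7 = 11.
No covering selection has total cost below 11.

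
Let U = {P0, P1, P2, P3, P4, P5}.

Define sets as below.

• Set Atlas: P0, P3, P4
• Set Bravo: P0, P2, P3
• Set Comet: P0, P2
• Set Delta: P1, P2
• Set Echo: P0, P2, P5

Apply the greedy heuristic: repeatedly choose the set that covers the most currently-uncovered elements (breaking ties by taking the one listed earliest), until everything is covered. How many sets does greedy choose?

Greedy: pick Atlas (covers 3 new) → pick Delta (covers 2 new) → pick Echo (covers 1 new). Total picks: 3.

3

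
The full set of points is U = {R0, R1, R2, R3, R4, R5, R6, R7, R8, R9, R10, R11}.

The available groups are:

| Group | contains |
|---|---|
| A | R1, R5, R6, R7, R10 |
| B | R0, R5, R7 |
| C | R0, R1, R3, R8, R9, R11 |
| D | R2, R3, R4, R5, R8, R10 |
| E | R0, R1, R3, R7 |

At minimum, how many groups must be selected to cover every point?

Take {A, C, D}. Their union is {R0, R1, R2, R3, R4, R5, R6, R7, R8, R9, R10, R11}, which is all 12 points.
Only D contains R2, so D is forced; the remaining 6 points need at least 2 more groups (each remaining group adds at most 4) — so at least 3 groups are needed, and 3 is optimal.

3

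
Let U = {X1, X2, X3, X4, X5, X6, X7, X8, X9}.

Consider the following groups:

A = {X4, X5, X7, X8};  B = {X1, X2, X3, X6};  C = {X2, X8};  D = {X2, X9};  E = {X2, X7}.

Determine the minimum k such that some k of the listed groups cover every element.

3

A, B, and D cover everything between them: the union {X1, X2, X3, X4, X5, X6, X7, X8, X9} is all of U.
Each group has at most 4 elements, and 2·4 = 8 < 9 — so at least 3 groups are needed, and 3 is optimal.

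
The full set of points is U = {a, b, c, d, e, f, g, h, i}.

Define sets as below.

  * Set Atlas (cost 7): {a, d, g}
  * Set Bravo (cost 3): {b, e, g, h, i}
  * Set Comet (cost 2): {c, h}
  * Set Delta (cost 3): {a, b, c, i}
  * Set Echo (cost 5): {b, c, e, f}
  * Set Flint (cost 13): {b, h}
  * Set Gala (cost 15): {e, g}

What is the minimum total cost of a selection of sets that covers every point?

Atlas, Bravo, Echo together cover every point (Atlas ∪ Bravo ∪ Echo = {a, b, c, d, e, f, g, h, i}); total cost 7 + 3 + 5 = 15.
The greedy pick Bravo, Delta, Echo, Atlas costs 18; no covering selection beats 15.

15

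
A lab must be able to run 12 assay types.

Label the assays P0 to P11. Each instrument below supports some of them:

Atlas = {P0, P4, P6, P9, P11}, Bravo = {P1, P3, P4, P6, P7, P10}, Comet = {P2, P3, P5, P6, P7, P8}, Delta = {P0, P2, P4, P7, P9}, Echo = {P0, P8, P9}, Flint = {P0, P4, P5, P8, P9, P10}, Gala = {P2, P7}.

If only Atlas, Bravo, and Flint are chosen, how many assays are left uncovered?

1

Union of Atlas, Bravo, Flint = {P0, P1, P3, P4, P5, P6, P7, P8, P9, P10, P11}.
Not covered: P2 — 1 assay.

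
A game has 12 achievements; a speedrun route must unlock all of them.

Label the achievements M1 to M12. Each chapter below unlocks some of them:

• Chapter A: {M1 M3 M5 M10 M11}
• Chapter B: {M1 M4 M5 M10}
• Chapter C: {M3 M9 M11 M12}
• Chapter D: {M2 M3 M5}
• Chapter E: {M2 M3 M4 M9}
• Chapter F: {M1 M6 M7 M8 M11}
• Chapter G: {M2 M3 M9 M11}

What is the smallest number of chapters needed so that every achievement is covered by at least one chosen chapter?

Take {B, C, D, F}. Their union is {M1, M2, M3, M4, M5, M6, M7, M8, M9, M10, M11, M12}, which is all 12 achievements.
No 3 of the 7 chapters cover everything (all 35 combinations miss at least one achievement), so 4 is optimal.

4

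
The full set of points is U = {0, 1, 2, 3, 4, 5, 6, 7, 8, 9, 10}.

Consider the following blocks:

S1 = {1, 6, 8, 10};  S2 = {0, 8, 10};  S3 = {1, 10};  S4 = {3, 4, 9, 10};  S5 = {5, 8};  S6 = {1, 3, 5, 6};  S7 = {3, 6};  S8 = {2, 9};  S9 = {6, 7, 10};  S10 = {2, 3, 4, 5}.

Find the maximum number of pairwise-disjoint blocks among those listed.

4

S3, S5, S7, S8 are pairwise disjoint (S3={1,10}; S5={5,8}; S7={3,6}; S8={2,9}).
Every remaining block overlaps one of these, and no 5 of the listed blocks are pairwise disjoint, so 4 is the maximum.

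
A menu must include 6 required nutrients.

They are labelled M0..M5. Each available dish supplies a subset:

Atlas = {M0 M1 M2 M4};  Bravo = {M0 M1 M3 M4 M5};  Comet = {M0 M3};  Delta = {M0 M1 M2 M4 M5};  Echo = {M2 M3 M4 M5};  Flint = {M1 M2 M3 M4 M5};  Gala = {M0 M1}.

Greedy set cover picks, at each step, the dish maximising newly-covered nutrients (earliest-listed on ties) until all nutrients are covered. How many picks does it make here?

2

Greedy: pick Bravo (covers 5 new) → pick Atlas (covers 1 new). Total picks: 2.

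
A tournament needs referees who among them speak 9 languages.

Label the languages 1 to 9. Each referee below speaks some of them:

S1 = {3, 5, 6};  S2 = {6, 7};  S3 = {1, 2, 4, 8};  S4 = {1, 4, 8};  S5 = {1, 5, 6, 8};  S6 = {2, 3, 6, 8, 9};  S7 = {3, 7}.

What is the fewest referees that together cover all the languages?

Take {S1, S4, S6, S7}. Their union is {1, 2, 3, 4, 5, 6, 7, 8, 9}, which is all 9 languages.
No 3 of the 7 referees cover everything (all 35 combinations miss at least one language), so 4 is optimal.

4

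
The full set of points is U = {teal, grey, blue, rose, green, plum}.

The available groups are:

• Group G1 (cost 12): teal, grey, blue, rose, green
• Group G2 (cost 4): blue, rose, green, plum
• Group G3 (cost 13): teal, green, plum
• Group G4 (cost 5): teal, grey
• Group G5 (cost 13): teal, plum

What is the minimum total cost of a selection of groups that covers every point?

G2, G4 together cover every point (G2 ∪ G4 = {teal, grey, blue, rose, green, plum}); total cost 4 + 5 = 9.
No covering selection has total cost below 9.

9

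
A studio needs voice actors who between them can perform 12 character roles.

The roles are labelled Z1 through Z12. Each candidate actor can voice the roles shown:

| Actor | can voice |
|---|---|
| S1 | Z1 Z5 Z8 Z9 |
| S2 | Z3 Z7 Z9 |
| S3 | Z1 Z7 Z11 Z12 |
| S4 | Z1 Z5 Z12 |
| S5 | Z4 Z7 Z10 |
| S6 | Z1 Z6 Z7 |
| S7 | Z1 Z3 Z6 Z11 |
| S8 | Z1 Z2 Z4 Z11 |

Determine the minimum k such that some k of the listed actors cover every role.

5

S1 and S4 and S5 and S7 and S8 together: S1 ∪ S4 ∪ S5 ∪ S7 ∪ S8 = {Z1, Z2, Z3, Z4, Z5, Z6, Z7, Z8, Z9, Z10, Z11, Z12} — every role is covered.
No 4 of the 8 actors cover everything (all 70 combinations miss at least one role), so 5 is optimal.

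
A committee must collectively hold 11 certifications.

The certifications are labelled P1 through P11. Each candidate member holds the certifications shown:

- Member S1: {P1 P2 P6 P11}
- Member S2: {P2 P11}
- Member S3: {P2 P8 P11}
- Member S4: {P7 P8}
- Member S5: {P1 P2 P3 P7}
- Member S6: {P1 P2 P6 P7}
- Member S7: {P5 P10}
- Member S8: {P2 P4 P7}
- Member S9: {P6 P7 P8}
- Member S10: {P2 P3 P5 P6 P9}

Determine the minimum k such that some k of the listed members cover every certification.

5

Take {S1, S4, S7, S8, S10}. Their union is {P1, P2, P3, P4, P5, P6, P7, P8, P9, P10, P11}, which is all 11 certifications.
No 4 of the 10 members cover everything (all 210 combinations miss at least one certification), so 5 is optimal.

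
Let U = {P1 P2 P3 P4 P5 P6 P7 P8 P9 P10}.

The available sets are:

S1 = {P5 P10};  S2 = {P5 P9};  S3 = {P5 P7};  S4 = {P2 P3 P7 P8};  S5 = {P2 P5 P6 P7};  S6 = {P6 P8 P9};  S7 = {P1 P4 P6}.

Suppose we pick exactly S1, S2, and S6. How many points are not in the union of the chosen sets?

Union of S1, S2, S6 = {P5, P6, P8, P9, P10}.
Not covered: P1, P2, P3, P4, P7 — 5 points.

5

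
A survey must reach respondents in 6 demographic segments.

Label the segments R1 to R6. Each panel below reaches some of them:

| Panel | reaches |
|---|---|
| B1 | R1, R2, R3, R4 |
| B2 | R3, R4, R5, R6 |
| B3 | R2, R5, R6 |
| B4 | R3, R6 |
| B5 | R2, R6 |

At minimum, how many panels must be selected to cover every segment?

2

Take {B1, B3}. Their union is {R1, R2, R3, R4, R5, R6}, which is all 6 segments.
No single panel has all 6 segments (the largest, B1, has 4), so 2 is optimal.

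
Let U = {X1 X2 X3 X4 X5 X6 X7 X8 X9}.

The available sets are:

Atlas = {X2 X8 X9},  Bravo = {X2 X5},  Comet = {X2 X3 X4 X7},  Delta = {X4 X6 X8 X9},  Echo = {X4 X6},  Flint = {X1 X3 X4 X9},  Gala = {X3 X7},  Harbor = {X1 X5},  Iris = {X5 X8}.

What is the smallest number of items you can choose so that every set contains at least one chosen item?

4

Take H = {X3, X4, X5, X9}. Each listed set contains at least one of these, so H is a hitting set of size 4.
The sets Atlas, Echo, Gala, Harbor are pairwise disjoint, so any hitting set needs a separate item for each — at least 4. Hence 4 is optimal.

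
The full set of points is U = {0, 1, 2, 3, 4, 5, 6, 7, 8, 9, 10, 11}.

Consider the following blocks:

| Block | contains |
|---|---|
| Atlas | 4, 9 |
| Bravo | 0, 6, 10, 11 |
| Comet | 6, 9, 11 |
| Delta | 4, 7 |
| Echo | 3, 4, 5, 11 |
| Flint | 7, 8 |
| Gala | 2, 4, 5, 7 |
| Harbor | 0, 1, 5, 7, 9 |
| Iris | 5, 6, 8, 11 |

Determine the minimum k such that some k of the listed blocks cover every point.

5

Bravo and Echo and Gala and Harbor and Iris together: Bravo ∪ Echo ∪ Gala ∪ Harbor ∪ Iris = {0, 1, 2, 3, 4, 5, 6, 7, 8, 9, 10, 11} — every point is covered.
No 4 of the 9 blocks cover everything (all 126 combinations miss at least one point), so 5 is optimal.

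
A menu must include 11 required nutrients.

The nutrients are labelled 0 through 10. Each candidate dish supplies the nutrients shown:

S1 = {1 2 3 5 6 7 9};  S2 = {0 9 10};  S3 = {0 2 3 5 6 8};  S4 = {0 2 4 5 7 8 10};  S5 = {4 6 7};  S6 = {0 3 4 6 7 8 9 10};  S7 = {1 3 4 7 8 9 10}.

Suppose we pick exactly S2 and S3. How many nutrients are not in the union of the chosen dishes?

3

Union of S2, S3 = {0, 2, 3, 5, 6, 8, 9, 10}.
Not covered: 1, 4, 7 — 3 nutrients.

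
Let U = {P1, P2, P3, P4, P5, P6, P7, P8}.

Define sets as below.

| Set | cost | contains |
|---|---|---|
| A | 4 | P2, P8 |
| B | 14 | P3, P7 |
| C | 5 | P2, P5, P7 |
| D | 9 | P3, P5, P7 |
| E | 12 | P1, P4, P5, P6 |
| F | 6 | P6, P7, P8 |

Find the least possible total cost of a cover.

A, D, E together cover every point (A ∪ D ∪ E = {P1, P2, P3, P4, P5, P6, P7, P8}); total cost 4 + 9 + 12 = 25.
The greedy pick C, F, E, D costs 32; no covering selection beats 25.

25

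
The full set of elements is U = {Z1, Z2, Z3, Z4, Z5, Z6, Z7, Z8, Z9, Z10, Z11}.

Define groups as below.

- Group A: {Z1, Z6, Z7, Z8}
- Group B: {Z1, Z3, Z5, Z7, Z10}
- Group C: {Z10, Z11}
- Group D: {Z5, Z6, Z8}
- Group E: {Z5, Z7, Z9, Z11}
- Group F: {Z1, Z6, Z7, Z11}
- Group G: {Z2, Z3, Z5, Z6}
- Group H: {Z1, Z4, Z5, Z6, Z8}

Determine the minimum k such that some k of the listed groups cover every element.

C, E, G, and H cover everything between them: the union {Z1, Z2, Z3, Z4, Z5, Z6, Z7, Z8, Z9, Z10, Z11} is all of U.
Only G contains Z2, so G is forced; the remaining 7 elements need at least 3 more groups (each remaining group adds at most 3) — so at least 4 groups are needed, and 4 is optimal.

4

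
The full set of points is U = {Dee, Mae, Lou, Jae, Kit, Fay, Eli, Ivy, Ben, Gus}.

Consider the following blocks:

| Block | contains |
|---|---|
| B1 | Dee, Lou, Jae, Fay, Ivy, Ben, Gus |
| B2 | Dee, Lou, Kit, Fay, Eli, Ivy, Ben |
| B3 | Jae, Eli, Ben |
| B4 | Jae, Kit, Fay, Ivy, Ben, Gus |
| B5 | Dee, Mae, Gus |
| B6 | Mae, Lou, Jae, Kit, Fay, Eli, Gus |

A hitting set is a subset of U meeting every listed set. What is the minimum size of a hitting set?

2

The 2 points {Eli, Gus} hit every block.
The blocks B3, B5 are pairwise disjoint, so any hitting set needs a separate point for each — at least 2. Hence 2 is optimal.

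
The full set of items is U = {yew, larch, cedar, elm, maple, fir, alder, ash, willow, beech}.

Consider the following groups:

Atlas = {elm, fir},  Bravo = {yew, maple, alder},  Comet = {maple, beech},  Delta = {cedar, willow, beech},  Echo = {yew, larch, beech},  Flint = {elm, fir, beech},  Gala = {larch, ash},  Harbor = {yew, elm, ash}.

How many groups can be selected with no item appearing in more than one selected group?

4

Atlas, Bravo, Delta, Gala are pairwise disjoint (Atlas={elm,fir}; Bravo={yew,maple,alder}; Delta={cedar,willow,beech}; Gala={larch,ash}).
Every remaining group overlaps one of these, and no 5 of the listed groups are pairwise disjoint, so 4 is the maximum.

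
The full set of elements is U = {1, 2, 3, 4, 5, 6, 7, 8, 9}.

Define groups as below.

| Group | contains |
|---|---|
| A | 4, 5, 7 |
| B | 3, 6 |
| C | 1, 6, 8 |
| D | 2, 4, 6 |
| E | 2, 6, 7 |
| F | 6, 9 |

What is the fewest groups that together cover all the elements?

A and B and C and D and F together: A ∪ B ∪ C ∪ D ∪ F = {1, 2, 3, 4, 5, 6, 7, 8, 9} — every element is covered.
No 4 of the 6 groups cover everything (all 15 combinations miss at least one element), so 5 is optimal.

5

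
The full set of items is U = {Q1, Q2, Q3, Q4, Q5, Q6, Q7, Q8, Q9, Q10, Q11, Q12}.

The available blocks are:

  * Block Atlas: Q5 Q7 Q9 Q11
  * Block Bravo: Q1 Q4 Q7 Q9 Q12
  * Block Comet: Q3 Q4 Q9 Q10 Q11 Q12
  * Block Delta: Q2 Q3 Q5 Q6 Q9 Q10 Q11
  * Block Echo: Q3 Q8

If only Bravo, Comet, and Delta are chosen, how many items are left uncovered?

Union of Bravo, Comet, Delta = {Q1, Q2, Q3, Q4, Q5, Q6, Q7, Q9, Q10, Q11, Q12}.
Not covered: Q8 — 1 item.

1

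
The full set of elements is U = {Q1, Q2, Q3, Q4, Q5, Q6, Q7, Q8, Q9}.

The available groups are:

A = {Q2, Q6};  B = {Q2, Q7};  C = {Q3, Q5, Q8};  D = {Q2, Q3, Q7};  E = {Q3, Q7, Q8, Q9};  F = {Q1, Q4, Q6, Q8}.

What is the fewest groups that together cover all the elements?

A and C and E and F together: A ∪ C ∪ E ∪ F = {Q1, Q2, Q3, Q4, Q5, Q6, Q7, Q8, Q9} — every element is covered.
No 3 of the 6 groups cover everything (all 20 combinations miss at least one element), so 4 is optimal.

4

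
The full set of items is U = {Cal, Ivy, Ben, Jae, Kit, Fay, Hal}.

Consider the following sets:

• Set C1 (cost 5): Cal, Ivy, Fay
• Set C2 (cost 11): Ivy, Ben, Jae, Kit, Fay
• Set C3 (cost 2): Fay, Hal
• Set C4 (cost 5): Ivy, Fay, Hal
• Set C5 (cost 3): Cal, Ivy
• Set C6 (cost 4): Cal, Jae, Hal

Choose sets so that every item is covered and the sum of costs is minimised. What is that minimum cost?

C2, C6 together cover every item (C2 ∪ C6 = {Cal, Ivy, Ben, Jae, Kit, Fay, Hal}); total cost 11 + 4 = 15.
The greedy pick C3, C5, C2 costs 16; no covering selection beats 15.

15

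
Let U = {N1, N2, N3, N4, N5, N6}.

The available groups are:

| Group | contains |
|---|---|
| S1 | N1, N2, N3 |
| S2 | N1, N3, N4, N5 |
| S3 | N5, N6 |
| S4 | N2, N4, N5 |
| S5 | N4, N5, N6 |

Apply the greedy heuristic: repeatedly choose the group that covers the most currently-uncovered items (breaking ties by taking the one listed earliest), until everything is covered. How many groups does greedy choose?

3

Greedy: pick S2 (covers 4 new) → pick S1 (covers 1 new) → pick S3 (covers 1 new). Total picks: 3.
(The true minimum cover uses only 2 groups, so greedy is not optimal here.)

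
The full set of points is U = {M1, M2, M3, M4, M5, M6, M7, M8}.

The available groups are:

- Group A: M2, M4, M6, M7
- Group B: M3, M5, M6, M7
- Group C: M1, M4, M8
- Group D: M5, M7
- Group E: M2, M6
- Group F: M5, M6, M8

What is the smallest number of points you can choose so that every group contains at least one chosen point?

H = {M1, M6, M7} meets every group (each contains at least one member of H), and |H| = 3.
The groups C, D, E are pairwise disjoint, so any hitting set needs a separate point for each — at least 3. Hence 3 is optimal.

3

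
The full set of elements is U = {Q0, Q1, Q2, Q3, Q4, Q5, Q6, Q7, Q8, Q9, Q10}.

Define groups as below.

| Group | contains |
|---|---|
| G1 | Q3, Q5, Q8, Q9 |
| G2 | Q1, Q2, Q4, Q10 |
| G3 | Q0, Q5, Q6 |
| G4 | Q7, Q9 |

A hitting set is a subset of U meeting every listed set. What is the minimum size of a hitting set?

The 3 elements {Q5, Q7, Q10} hit every group.
The groups G2, G3, G4 are pairwise disjoint, so any hitting set needs a separate element for each — at least 3. Hence 3 is optimal.

3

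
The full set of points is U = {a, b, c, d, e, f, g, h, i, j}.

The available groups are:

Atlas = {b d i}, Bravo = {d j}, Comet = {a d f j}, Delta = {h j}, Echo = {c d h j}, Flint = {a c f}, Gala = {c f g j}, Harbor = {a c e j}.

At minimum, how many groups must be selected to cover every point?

Take {Atlas, Delta, Gala, Harbor}. Their union is {a, b, c, d, e, f, g, h, i, j}, which is all 10 points.
No 3 of the 8 groups cover everything (all 56 combinations miss at least one point), so 4 is optimal.

4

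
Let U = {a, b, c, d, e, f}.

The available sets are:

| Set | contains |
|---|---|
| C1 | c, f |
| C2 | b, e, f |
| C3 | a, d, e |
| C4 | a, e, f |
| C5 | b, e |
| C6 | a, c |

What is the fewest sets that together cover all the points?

Take {C2, C3, C6}. Their union is {a, b, c, d, e, f}, which is all 6 points.
Only C3 contains d, so C3 is forced; the remaining 3 points need at least 2 more sets (each remaining set adds at most 2) — so at least 3 sets are needed, and 3 is optimal.

3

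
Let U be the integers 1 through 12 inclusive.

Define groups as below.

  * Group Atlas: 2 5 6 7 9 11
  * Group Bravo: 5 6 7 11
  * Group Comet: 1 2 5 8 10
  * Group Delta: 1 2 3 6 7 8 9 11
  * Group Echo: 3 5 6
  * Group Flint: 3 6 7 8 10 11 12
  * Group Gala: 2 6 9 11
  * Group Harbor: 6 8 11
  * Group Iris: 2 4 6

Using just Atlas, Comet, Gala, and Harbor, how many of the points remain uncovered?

3

Union of Atlas, Comet, Gala, Harbor = {1, 2, 5, 6, 7, 8, 9, 10, 11}.
Not covered: 3, 4, 12 — 3 points.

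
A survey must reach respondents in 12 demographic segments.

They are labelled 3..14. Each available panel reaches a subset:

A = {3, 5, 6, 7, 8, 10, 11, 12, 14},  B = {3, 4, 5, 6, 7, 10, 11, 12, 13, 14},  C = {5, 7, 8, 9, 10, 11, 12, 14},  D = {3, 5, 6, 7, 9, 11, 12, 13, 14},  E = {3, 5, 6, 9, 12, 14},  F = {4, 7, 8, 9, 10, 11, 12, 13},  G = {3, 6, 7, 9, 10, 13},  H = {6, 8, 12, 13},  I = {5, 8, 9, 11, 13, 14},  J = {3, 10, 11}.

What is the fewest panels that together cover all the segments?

B and I together: B ∪ I = {3, 4, 5, 6, 7, 8, 9, 10, 11, 12, 13, 14} — every segment is covered.
No single panel has all 12 segments (the largest, B, has 10), so 2 is optimal.

2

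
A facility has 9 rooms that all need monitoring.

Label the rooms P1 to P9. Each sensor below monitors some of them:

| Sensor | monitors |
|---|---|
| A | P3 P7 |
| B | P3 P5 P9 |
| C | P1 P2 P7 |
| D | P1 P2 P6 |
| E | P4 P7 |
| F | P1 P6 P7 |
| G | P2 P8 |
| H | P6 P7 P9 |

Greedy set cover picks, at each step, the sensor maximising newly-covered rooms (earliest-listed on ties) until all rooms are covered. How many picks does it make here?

5

Greedy: pick B (covers 3 new) → pick C (covers 3 new) → pick D (covers 1 new) → pick E (covers 1 new) → pick G (covers 1 new). Total picks: 5.
(The true minimum cover uses only 4 sensors, so greedy is not optimal here.)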